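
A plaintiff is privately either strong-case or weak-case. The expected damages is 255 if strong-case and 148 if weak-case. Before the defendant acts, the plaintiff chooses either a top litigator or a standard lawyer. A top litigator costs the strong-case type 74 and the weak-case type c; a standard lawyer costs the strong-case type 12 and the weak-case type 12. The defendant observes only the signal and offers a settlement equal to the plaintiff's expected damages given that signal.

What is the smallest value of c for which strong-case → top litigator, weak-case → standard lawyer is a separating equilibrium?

119

Under separation: top litigator → strong-case (pays 255); standard lawyer → weak-case (pays 148).
Strong-case: 255 − 74 = 181 ≥ 148 − 12 = 136. Holds regardless of c. ✓
Weak-case: 148 − 12 ≥ 255 − c, so c ≥ 255 − 136 = 119.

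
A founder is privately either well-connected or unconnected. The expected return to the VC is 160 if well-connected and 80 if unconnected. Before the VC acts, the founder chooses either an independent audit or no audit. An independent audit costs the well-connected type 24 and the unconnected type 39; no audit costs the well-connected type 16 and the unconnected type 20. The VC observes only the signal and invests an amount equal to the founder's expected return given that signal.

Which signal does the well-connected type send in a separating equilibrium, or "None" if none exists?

Try well-connected → audit, unconnected → no audit:
  Under separation the VC infers type exactly: audit → well-connected (pays 160), no audit → unconnected (pays 80).
  Well-connected: audit gives 160 − 24 = 136; no audit gives 80 − 16 = 64. No deviation. ✓
  Unconnected: no audit gives 80 − 20 = 60; audit gives 160 − 39 = 121. Would deviate. ✗
Try well-connected → no audit, unconnected → audit:
  Under separation the VC infers type exactly: no audit → well-connected (pays 160), audit → unconnected (pays 80).
  Well-connected: no audit gives 160 − 16 = 144; audit gives 80 − 24 = 56. No deviation. ✓
  Unconnected: audit gives 80 − 39 = 41; no audit gives 160 − 20 = 140. Would deviate. ✗
Neither assignment is incentive-compatible.

None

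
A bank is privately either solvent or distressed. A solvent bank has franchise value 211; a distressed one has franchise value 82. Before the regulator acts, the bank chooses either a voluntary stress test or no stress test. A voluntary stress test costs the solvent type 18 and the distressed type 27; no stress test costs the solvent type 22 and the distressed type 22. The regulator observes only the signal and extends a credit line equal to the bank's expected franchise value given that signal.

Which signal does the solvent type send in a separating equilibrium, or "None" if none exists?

None

Try solvent → stress test, distressed → no stress test:
  Under separation the regulator infers type exactly: stress test → solvent (pays 211), no stress test → distressed (pays 82).
  Solvent: stress test gives 211 − 18 = 193; no stress test gives 82 − 22 = 60. No deviation. ✓
  Distressed: no stress test gives 82 − 22 = 60; stress test gives 211 − 27 = 184. Would deviate. ✗
Try solvent → no stress test, distressed → stress test:
  Under separation the regulator infers type exactly: no stress test → solvent (pays 211), stress test → distressed (pays 82).
  Solvent: no stress test gives 211 − 22 = 189; stress test gives 82 − 18 = 64. No deviation. ✓
  Distressed: stress test gives 82 − 27 = 55; no stress test gives 211 − 22 = 189. Would deviate. ✗
Neither assignment is incentive-compatible.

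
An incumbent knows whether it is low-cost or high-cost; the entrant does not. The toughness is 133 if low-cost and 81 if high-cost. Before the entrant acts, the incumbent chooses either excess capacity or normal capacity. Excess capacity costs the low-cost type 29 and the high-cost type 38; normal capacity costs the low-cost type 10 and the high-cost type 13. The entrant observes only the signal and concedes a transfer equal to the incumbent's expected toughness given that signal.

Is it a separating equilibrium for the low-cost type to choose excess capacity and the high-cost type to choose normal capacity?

If types separate, excess capacity earns payment 133 and normal capacity earns 81.
Low-cost: excess capacity gives 133 − 29 = 104; normal capacity gives 81 − 10 = 71. No deviation. ✓
High-cost: normal capacity gives 81 − 13 = 68; excess capacity gives 133 − 38 = 95. Would deviate. ✗

No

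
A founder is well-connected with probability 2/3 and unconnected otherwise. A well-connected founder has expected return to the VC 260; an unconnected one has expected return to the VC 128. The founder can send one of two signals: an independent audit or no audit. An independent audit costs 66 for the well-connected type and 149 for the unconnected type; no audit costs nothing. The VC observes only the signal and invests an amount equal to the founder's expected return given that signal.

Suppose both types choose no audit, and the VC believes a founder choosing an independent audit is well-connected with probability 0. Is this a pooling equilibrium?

At the pooled signal (no audit) the VC holds the prior 2/3 and pays 2/3·260 + 1/3·128 = 216. Off-path (audit) belief 0 gives 0·260 + 1·128 = 128.
Well-connected: no audit gives 216 − 0 = 216; audit gives 128 − 66 = 62. Stays. ✓
Unconnected: no audit gives 216 − 0 = 216; audit gives 128 − 149 = -21. Stays. ✓

Yes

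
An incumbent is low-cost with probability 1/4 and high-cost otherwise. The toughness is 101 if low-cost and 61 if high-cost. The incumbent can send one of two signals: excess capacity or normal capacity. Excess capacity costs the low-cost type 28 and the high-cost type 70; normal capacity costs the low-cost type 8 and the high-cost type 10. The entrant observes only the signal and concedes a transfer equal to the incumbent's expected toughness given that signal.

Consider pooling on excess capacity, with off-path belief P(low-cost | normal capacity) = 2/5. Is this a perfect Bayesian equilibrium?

No

On the equilibrium path (excess capacity) the entrant holds the prior 1/4 and pays 1/4·101 + 3/4·61 = 71. Off-path (normal capacity) belief 2/5 gives 2/5·101 + 3/5·61 = 77.
Low-cost: excess capacity gives 71 − 28 = 43; normal capacity gives 77 − 8 = 69. Deviates. ✗
High-cost: excess capacity gives 71 − 70 = 1; normal capacity gives 77 − 10 = 67. Deviates. ✗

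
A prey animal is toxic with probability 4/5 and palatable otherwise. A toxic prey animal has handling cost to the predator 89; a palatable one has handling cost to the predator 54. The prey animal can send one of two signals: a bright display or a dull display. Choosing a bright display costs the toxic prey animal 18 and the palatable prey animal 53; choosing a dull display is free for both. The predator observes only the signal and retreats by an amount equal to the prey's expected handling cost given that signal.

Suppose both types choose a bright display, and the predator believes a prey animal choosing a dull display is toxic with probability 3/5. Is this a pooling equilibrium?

On the equilibrium path (bright display) the predator holds the prior 4/5 and pays 4/5·89 + 1/5·54 = 82. Off-path (dull display) belief 3/5 gives 3/5·89 + 2/5·54 = 75.
Toxic: bright display gives 82 − 18 = 64; dull display gives 75 − 0 = 75. Deviates. ✗
Palatable: bright display gives 82 − 53 = 29; dull display gives 75 − 0 = 75. Deviates. ✗

No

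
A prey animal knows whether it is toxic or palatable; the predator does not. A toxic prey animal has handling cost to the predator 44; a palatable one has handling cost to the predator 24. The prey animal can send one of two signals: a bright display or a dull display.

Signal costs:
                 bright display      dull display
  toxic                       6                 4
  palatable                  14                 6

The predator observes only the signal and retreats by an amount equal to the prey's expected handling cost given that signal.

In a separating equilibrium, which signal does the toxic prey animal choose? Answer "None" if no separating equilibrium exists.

None

Try toxic → bright display, palatable → dull display:
  Under separation the predator infers type exactly: bright display → toxic (pays 44), dull display → palatable (pays 24).
  Toxic: bright display gives 44 − 6 = 38; dull display gives 24 − 4 = 20. No deviation. ✓
  Palatable: dull display gives 24 − 6 = 18; bright display gives 44 − 14 = 30. Would deviate. ✗
Try toxic → dull display, palatable → bright display:
  Under separation the predator infers type exactly: dull display → toxic (pays 44), bright display → palatable (pays 24).
  Toxic: dull display gives 44 − 4 = 40; bright display gives 24 − 6 = 18. No deviation. ✓
  Palatable: bright display gives 24 − 14 = 10; dull display gives 44 − 6 = 38. Would deviate. ✗
Neither assignment is incentive-compatible.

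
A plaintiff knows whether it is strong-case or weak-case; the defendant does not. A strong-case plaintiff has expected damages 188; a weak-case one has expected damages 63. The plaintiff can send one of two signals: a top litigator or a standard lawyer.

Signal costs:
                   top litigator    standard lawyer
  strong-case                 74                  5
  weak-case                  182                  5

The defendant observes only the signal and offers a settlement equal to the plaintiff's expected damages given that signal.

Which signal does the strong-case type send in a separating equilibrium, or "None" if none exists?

top litigator

Try strong-case → top litigator, weak-case → standard lawyer:
  If types separate, top litigator earns payment 188 and standard lawyer earns 63.
  Strong-case: top litigator gives 188 − 74 = 114; standard lawyer gives 63 − 5 = 58. No deviation. ✓
  Weak-case: standard lawyer gives 63 − 5 = 58; top litigator gives 188 − 182 = 6. No deviation. ✓
Both hold — the strong-case type sends top litigator.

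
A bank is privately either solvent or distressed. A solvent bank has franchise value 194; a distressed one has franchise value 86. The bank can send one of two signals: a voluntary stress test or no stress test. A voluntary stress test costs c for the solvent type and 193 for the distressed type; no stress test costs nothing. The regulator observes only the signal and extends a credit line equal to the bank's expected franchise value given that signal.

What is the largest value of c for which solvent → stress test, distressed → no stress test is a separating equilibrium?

108

Under separation: stress test → solvent (pays 194); no stress test → distressed (pays 86).
Distressed: 86 − 0 = 86 ≥ 194 − 193 = 1. Holds regardless of c. ✓
Solvent: 194 − c ≥ 86 − 0, so c ≤ 194 − 86 = 108.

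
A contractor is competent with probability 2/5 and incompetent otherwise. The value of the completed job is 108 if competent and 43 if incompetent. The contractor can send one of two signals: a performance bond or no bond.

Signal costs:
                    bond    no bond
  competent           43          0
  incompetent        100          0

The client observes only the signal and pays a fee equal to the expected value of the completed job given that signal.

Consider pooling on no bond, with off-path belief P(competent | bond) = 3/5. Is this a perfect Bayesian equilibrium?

Yes

At the pooled signal (no bond) the client holds the prior 2/5 and pays 2/5·108 + 3/5·43 = 69. Off-path (bond) belief 3/5 gives 3/5·108 + 2/5·43 = 82.
Competent: no bond gives 69 − 0 = 69; bond gives 82 − 43 = 39. Stays. ✓
Incompetent: no bond gives 69 − 0 = 69; bond gives 82 − 100 = -18. Stays. ✓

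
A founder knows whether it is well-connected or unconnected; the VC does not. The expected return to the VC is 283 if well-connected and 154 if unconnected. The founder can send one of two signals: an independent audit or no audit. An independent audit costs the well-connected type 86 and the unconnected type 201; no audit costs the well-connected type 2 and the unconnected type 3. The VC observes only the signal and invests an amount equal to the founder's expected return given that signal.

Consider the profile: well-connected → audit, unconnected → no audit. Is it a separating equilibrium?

Under separation the VC infers type exactly: audit → well-connected (pays 283), no audit → unconnected (pays 154).
Well-connected: audit gives 283 − 86 = 197; no audit gives 154 − 2 = 152. No deviation. ✓
Unconnected: no audit gives 154 − 3 = 151; audit gives 283 − 201 = 82. No deviation. ✓
Both incentive constraints hold.

Yes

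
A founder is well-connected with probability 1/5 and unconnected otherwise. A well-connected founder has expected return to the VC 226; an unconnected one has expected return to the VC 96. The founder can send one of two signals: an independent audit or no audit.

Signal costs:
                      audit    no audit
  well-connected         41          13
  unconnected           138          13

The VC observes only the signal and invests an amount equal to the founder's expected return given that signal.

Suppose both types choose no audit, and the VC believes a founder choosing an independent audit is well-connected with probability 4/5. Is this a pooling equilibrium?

At the pooled signal (no audit) the VC holds the prior 1/5 and pays 1/5·226 + 4/5·96 = 122. Off-path (audit) belief 4/5 gives 4/5·226 + 1/5·96 = 200.
Well-connected: no audit gives 122 − 13 = 109; audit gives 200 − 41 = 159. Deviates. ✗
Unconnected: no audit gives 122 − 13 = 109; audit gives 200 − 138 = 62. Stays. ✓

No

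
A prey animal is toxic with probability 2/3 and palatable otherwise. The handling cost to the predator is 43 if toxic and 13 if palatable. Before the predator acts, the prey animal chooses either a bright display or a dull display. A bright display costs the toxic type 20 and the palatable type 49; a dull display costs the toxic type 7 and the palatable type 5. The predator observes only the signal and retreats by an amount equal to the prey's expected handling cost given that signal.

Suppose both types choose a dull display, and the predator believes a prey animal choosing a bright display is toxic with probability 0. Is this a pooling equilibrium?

Yes

At the pooled signal (dull display) the predator holds the prior 2/3 and pays 2/3·43 + 1/3·13 = 33. Off-path (bright display) belief 0 gives 0·43 + 1·13 = 13.
Toxic: dull display gives 33 − 7 = 26; bright display gives 13 − 20 = -7. Stays. ✓
Palatable: dull display gives 33 − 5 = 28; bright display gives 13 − 49 = -36. Stays. ✓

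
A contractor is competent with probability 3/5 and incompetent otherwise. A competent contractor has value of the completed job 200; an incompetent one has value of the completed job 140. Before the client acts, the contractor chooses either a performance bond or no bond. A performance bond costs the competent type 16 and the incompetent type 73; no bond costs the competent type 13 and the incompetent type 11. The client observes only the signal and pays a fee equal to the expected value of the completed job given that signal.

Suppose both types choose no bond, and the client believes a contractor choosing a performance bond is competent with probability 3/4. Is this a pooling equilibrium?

At the pooled signal (no bond) the client holds the prior 3/5 and pays 3/5·200 + 2/5·140 = 176. Off-path (bond) belief 3/4 gives 3/4·200 + 1/4·140 = 185.
Competent: no bond gives 176 − 13 = 163; bond gives 185 − 16 = 169. Deviates. ✗
Incompetent: no bond gives 176 − 11 = 165; bond gives 185 − 73 = 112. Stays. ✓

No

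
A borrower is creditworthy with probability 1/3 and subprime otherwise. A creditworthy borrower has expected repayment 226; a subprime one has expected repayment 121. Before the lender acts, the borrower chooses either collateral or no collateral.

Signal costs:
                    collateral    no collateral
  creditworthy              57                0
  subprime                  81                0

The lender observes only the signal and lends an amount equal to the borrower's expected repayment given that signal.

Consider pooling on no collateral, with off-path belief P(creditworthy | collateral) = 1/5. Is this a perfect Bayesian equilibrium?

Yes

On the equilibrium path (no collateral) the lender holds the prior 1/3 and pays 1/3·226 + 2/3·121 = 156. Off-path (collateral) belief 1/5 gives 1/5·226 + 4/5·121 = 142.
Creditworthy: no collateral gives 156 − 0 = 156; collateral gives 142 − 57 = 85. Stays. ✓
Subprime: no collateral gives 156 − 0 = 156; collateral gives 142 − 81 = 61. Stays. ✓
Beliefs are Bayes-consistent on-path and both types best-respond.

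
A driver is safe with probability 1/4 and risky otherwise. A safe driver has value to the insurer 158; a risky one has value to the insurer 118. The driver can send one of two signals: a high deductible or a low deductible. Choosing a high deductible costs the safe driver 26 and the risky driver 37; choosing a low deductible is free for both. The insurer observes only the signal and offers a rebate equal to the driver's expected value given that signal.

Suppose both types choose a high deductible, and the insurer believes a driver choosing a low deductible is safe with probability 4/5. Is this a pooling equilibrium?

At the pooled signal (high deductible) the insurer holds the prior 1/4 and pays 1/4·158 + 3/4·118 = 128. Off-path (low deductible) belief 4/5 gives 4/5·158 + 1/5·118 = 150.
Safe: high deductible gives 128 − 26 = 102; low deductible gives 150 − 0 = 150. Deviates. ✗
Risky: high deductible gives 128 − 37 = 91; low deductible gives 150 − 0 = 150. Deviates. ✗

No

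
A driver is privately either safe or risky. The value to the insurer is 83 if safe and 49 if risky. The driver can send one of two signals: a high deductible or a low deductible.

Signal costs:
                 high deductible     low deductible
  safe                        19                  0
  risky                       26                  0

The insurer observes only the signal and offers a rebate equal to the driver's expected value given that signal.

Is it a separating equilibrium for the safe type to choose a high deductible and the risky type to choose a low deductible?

If types separate, high deductible earns payment 83 and low deductible earns 49.
Safe: high deductible gives 83 − 19 = 64; low deductible gives 49 − 0 = 49. No deviation. ✓
Risky: low deductible gives 49 − 0 = 49; high deductible gives 83 − 26 = 57. Would deviate. ✗

No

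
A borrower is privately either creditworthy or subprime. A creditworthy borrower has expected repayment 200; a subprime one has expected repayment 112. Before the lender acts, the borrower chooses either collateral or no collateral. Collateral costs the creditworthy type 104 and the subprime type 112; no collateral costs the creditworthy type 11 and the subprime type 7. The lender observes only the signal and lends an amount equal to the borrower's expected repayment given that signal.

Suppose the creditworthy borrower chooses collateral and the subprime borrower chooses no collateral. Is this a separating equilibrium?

If types separate, collateral earns payment 200 and no collateral earns 112.
Creditworthy: collateral gives 200 − 104 = 96; no collateral gives 112 − 11 = 101. Would deviate. ✗
Subprime: no collateral gives 112 − 7 = 105; collateral gives 200 − 112 = 88. No deviation. ✓

No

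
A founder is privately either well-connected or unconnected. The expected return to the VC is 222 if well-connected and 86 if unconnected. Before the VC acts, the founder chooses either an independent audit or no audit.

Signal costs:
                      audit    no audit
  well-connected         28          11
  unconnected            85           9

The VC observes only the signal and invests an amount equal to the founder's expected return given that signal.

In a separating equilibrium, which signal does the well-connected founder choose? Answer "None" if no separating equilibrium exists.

None

Try well-connected → audit, unconnected → no audit:
  Under separation the VC infers type exactly: audit → well-connected (pays 222), no audit → unconnected (pays 86).
  Well-connected: audit gives 222 − 28 = 194; no audit gives 86 − 11 = 75. No deviation. ✓
  Unconnected: no audit gives 86 − 9 = 77; audit gives 222 − 85 = 137. Would deviate. ✗
Try well-connected → no audit, unconnected → audit:
  Under separation the VC infers type exactly: no audit → well-connected (pays 222), audit → unconnected (pays 86).
  Well-connected: no audit gives 222 − 11 = 211; audit gives 86 − 28 = 58. No deviation. ✓
  Unconnected: audit gives 86 − 85 = 1; no audit gives 222 − 9 = 213. Would deviate. ✗
Neither assignment is incentive-compatible.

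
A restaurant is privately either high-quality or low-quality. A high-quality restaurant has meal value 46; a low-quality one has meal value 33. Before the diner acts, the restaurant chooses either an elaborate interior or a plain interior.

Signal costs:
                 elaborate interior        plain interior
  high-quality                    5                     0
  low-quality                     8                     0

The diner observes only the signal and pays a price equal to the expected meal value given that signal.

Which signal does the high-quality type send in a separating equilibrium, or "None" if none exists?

Try high-quality → elaborate interior, low-quality → plain interior:
  If types separate, elaborate interior earns payment 46 and plain interior earns 33.
  High-quality: elaborate interior gives 46 − 5 = 41; plain interior gives 33 − 0 = 33. No deviation. ✓
  Low-quality: plain interior gives 33 − 0 = 33; elaborate interior gives 46 − 8 = 38. Would deviate. ✗
Try high-quality → plain interior, low-quality → elaborate interior:
  If types separate, plain interior earns payment 46 and elaborate interior earns 33.
  High-quality: plain interior gives 46 − 0 = 46; elaborate interior gives 33 − 5 = 28. No deviation. ✓
  Low-quality: elaborate interior gives 33 − 8 = 25; plain interior gives 46 − 0 = 46. Would deviate. ✗
Neither assignment is incentive-compatible.

None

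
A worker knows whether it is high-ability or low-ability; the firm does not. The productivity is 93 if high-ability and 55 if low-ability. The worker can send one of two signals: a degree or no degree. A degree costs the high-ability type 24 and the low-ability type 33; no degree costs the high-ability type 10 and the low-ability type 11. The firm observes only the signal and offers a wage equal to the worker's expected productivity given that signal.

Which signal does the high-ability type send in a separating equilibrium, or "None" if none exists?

Try high-ability → degree, low-ability → no degree:
  If types separate, degree earns payment 93 and no degree earns 55.
  High-ability: degree gives 93 − 24 = 69; no degree gives 55 − 10 = 45. No deviation. ✓
  Low-ability: no degree gives 55 − 11 = 44; degree gives 93 − 33 = 60. Would deviate. ✗
Try high-ability → no degree, low-ability → degree:
  If types separate, no degree earns payment 93 and degree earns 55.
  High-ability: no degree gives 93 − 10 = 83; degree gives 55 − 24 = 31. No deviation. ✓
  Low-ability: degree gives 55 − 33 = 22; no degree gives 93 − 11 = 82. Would deviate. ✗
Neither assignment is incentive-compatible.

None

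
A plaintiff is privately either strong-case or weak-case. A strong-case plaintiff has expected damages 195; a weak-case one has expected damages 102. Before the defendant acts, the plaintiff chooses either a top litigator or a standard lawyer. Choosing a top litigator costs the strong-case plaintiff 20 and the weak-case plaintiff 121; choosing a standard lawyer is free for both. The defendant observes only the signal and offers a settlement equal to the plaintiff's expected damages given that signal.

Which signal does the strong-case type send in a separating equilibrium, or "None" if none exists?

Try strong-case → top litigator, weak-case → standard lawyer:
  If types separate, top litigator earns payment 195 and standard lawyer earns 102.
  Strong-case: top litigator gives 195 − 20 = 175; standard lawyer gives 102 − 0 = 102. No deviation. ✓
  Weak-case: standard lawyer gives 102 − 0 = 102; top litigator gives 195 − 121 = 74. No deviation. ✓
Both hold — the strong-case type sends top litigator.

top litigator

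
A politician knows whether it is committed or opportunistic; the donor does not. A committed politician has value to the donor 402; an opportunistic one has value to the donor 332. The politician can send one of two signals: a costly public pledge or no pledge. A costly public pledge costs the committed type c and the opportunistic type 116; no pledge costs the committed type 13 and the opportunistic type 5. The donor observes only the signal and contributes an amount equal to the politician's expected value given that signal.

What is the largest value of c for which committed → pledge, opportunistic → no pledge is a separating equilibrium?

Under separation: pledge → committed (pays 402); no pledge → opportunistic (pays 332).
Opportunistic: 332 − 5 = 327 ≥ 402 − 116 = 286. Holds regardless of c. ✓
Committed: 402 − c ≥ 332 − 13, so c ≤ 402 − 319 = 83.

83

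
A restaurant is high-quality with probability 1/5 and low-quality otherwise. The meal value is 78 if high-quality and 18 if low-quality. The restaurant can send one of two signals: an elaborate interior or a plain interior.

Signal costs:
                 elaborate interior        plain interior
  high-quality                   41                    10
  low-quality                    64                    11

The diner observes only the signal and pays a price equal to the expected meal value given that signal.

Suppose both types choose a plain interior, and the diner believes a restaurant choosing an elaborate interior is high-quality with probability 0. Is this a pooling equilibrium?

At the pooled signal (plain interior) the diner holds the prior 1/5 and pays 1/5·78 + 4/5·18 = 30. Off-path (elaborate interior) belief 0 gives 0·78 + 1·18 = 18.
High-quality: plain interior gives 30 − 10 = 20; elaborate interior gives 18 − 41 = -23. Stays. ✓
Low-quality: plain interior gives 30 − 11 = 19; elaborate interior gives 18 − 64 = -46. Stays. ✓

Yes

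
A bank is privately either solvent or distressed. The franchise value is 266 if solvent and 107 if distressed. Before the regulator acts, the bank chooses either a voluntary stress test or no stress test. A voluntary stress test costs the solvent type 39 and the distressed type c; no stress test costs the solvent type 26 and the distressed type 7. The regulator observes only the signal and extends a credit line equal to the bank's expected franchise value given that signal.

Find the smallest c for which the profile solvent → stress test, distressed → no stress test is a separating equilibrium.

Under separation: stress test → solvent (pays 266); no stress test → distressed (pays 107).
Solvent: 266 − 39 = 227 ≥ 107 − 26 = 81. Holds regardless of c. ✓
Distressed: 107 − 7 ≥ 266 − c, so c ≥ 266 − 100 = 166.

166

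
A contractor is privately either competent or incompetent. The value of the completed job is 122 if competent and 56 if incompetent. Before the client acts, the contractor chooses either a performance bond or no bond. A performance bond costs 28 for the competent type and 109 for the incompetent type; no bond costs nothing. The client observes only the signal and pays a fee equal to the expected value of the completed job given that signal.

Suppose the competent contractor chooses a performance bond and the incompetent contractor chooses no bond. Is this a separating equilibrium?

If types separate, bond earns payment 122 and no bond earns 56.
Competent: bond gives 122 − 28 = 94; no bond gives 56 − 0 = 56. No deviation. ✓
Incompetent: no bond gives 56 − 0 = 56; bond gives 122 − 109 = 13. No deviation. ✓
Both incentive constraints hold.

Yes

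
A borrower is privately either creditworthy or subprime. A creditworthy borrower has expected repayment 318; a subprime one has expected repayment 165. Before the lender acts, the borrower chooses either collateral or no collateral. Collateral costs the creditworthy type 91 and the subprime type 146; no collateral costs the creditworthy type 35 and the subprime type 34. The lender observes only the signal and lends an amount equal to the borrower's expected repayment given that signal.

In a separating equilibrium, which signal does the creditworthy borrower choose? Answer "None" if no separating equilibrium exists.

None

Try creditworthy → collateral, subprime → no collateral:
  Under separation the lender infers type exactly: collateral → creditworthy (pays 318), no collateral → subprime (pays 165).
  Creditworthy: collateral gives 318 − 91 = 227; no collateral gives 165 − 35 = 130. No deviation. ✓
  Subprime: no collateral gives 165 − 34 = 131; collateral gives 318 − 146 = 172. Would deviate. ✗
Try creditworthy → no collateral, subprime → collateral:
  Under separation the lender infers type exactly: no collateral → creditworthy (pays 318), collateral → subprime (pays 165).
  Creditworthy: no collateral gives 318 − 35 = 283; collateral gives 165 − 91 = 74. No deviation. ✓
  Subprime: collateral gives 165 − 146 = 19; no collateral gives 318 − 34 = 284. Would deviate. ✗
Neither assignment is incentive-compatible.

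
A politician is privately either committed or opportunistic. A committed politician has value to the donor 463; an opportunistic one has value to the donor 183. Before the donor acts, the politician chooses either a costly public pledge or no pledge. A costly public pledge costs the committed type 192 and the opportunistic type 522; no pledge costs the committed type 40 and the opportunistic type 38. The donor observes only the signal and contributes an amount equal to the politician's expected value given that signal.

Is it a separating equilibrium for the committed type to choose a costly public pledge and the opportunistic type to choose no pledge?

Under separation the donor infers type exactly: pledge → committed (pays 463), no pledge → opportunistic (pays 183).
Committed: pledge gives 463 − 192 = 271; no pledge gives 183 − 40 = 143. No deviation. ✓
Opportunistic: no pledge gives 183 − 38 = 145; pledge gives 463 − 522 = -59. No deviation. ✓
Neither type gains from mimicking the other.

Yes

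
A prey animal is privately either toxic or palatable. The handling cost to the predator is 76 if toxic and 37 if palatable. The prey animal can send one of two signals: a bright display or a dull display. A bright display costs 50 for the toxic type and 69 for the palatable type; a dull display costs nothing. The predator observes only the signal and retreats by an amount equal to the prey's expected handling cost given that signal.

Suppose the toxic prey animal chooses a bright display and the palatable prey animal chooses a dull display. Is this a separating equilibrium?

If types separate, bright display earns payment 76 and dull display earns 37.
Toxic: bright display gives 76 − 50 = 26; dull display gives 37 − 0 = 37. Would deviate. ✗
Palatable: dull display gives 37 − 0 = 37; bright display gives 76 − 69 = 7. No deviation. ✓

No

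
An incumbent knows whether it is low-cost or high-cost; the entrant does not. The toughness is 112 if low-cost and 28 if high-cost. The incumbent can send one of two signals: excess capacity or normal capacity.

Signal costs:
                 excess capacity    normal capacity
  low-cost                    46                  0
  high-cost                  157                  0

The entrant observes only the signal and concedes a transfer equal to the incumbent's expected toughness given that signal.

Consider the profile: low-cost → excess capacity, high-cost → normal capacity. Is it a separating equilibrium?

Yes

Under separation the entrant infers type exactly: excess capacity → low-cost (pays 112), normal capacity → high-cost (pays 28).
Low-cost: excess capacity gives 112 − 46 = 66; normal capacity gives 28 − 0 = 28. No deviation. ✓
High-cost: normal capacity gives 28 − 0 = 28; excess capacity gives 112 − 157 = -45. No deviation. ✓
Both incentive constraints hold.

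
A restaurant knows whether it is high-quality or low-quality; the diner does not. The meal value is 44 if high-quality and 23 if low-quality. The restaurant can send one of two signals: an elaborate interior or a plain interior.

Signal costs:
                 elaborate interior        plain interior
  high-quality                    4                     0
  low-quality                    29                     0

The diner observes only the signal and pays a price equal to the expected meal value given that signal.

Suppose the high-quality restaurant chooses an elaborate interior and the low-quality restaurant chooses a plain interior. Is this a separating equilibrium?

Under separation the diner infers type exactly: elaborate interior → high-quality (pays 44), plain interior → low-quality (pays 23).
High-quality: elaborate interior gives 44 − 4 = 40; plain interior gives 23 − 0 = 23. No deviation. ✓
Low-quality: plain interior gives 23 − 0 = 23; elaborate interior gives 44 − 29 = 15. No deviation. ✓
Neither type gains from mimicking the other.

Yes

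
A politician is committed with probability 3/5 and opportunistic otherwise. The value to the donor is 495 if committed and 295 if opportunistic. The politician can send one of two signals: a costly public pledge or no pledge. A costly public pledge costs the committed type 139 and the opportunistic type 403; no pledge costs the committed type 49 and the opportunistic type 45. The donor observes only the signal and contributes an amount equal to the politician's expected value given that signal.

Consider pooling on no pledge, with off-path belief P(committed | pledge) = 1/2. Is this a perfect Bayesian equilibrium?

On the equilibrium path (no pledge) the donor holds the prior 3/5 and pays 3/5·495 + 2/5·295 = 415. Off-path (pledge) belief 1/2 gives 1/2·495 + 1/2·295 = 395.
Committed: no pledge gives 415 − 49 = 366; pledge gives 395 − 139 = 256. Stays. ✓
Opportunistic: no pledge gives 415 − 45 = 370; pledge gives 395 − 403 = -8. Stays. ✓
Beliefs are Bayes-consistent on-path and both types best-respond.

Yes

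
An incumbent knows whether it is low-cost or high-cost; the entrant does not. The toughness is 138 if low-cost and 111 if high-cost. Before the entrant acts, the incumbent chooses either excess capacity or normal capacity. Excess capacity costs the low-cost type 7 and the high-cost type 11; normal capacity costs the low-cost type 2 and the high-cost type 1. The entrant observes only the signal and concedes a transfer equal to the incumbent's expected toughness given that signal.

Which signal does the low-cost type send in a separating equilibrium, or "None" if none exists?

Try low-cost → excess capacity, high-cost → normal capacity:
  Under separation the entrant infers type exactly: excess capacity → low-cost (pays 138), normal capacity → high-cost (pays 111).
  Low-cost: excess capacity gives 138 − 7 = 131; normal capacity gives 111 − 2 = 109. No deviation. ✓
  High-cost: normal capacity gives 111 − 1 = 110; excess capacity gives 138 − 11 = 127. Would deviate. ✗
Try low-cost → normal capacity, high-cost → excess capacity:
  Under separation the entrant infers type exactly: normal capacity → low-cost (pays 138), excess capacity → high-cost (pays 111).
  Low-cost: normal capacity gives 138 − 2 = 136; excess capacity gives 111 − 7 = 104. No deviation. ✓
  High-cost: excess capacity gives 111 − 11 = 100; normal capacity gives 138 − 1 = 137. Would deviate. ✗
Neither assignment is incentive-compatible.

None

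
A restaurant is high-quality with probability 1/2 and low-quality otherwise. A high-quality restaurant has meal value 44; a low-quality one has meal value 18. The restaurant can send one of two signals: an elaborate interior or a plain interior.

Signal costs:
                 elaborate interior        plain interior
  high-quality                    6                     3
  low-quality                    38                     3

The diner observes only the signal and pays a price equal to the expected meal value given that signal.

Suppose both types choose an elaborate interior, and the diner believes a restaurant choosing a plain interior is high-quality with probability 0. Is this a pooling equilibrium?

No

At the pooled signal (elaborate interior) the diner holds the prior 1/2 and pays 1/2·44 + 1/2·18 = 31. Off-path (plain interior) belief 0 gives 0·44 + 1·18 = 18.
High-quality: elaborate interior gives 31 − 6 = 25; plain interior gives 18 − 3 = 15. Stays. ✓
Low-quality: elaborate interior gives 31 − 38 = -7; plain interior gives 18 − 3 = 15. Deviates. ✗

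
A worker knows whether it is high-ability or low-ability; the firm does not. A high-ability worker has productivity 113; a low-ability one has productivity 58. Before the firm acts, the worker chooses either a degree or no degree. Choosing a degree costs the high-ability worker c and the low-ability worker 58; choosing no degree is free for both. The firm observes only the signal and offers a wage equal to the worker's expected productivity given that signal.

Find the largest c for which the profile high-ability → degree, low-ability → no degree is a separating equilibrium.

Under separation: degree → high-ability (pays 113); no degree → low-ability (pays 58).
Low-ability: 58 − 0 = 58 ≥ 113 − 58 = 55. Holds regardless of c. ✓
High-ability: 113 − c ≥ 58 − 0, so c ≤ 113 − 58 = 55.

55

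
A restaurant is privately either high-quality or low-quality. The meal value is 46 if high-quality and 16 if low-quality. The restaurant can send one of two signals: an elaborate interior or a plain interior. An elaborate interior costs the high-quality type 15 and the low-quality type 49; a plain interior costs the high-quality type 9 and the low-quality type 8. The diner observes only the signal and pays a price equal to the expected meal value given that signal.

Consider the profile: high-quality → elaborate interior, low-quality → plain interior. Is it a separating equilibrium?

If types separate, elaborate interior earns payment 46 and plain interior earns 16.
High-quality: elaborate interior gives 46 − 15 = 31; plain interior gives 16 − 9 = 7. No deviation. ✓
Low-quality: plain interior gives 16 − 8 = 8; elaborate interior gives 46 − 49 = -3. No deviation. ✓
Neither type gains from mimicking the other.

Yes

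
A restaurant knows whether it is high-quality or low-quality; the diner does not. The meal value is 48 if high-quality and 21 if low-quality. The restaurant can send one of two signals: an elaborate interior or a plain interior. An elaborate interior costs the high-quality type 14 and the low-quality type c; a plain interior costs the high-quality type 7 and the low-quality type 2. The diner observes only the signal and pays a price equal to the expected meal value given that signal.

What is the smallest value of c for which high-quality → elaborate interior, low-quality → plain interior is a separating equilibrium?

Under separation: elaborate interior → high-quality (pays 48); plain interior → low-quality (pays 21).
High-quality: 48 − 14 = 34 ≥ 21 − 7 = 14. Holds regardless of c. ✓
Low-quality: 21 − 2 ≥ 48 − c, so c ≥ 48 − 19 = 29.

29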